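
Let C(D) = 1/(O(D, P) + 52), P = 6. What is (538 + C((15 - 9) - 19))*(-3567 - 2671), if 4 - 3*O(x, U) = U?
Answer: -258424745/77 ≈ -3.3562e+6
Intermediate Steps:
O(x, U) = 4/3 - U/3
C(D) = 3/154 (C(D) = 1/((4/3 - ⅓*6) + 52) = 1/((4/3 - 2) + 52) = 1/(-⅔ + 52) = 1/(154/3) = 3/154)
(538 + C((15 - 9) - 19))*(-3567 - 2671) = (538 + 3/154)*(-3567 - 2671) = (82855/154)*(-6238) = -258424745/77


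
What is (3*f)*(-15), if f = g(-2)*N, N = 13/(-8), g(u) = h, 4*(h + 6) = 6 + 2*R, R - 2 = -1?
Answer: -585/2 ≈ -292.50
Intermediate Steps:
R = 1 (R = 2 - 1 = 1)
h = -4 (h = -6 + (6 + 2*1)/4 = -6 + (6 + 2)/4 = -6 + (1/4)*8 = -6 + 2 = -4)
g(u) = -4
N = -13/8 (N = 13*(-1/8) = -13/8 ≈ -1.6250)
f = 13/2 (f = -4*(-13/8) = 13/2 ≈ 6.5000)
(3*f)*(-15) = (3*(13/2))*(-15) = (39/2)*(-15) = -585/2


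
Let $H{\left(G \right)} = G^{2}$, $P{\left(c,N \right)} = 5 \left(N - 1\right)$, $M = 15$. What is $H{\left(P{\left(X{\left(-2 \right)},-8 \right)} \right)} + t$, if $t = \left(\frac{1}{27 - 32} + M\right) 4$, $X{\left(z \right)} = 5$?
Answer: $\frac{10421}{5} \approx 2084.2$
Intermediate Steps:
$P{\left(c,N \right)} = -5 + 5 N$ ($P{\left(c,N \right)} = 5 \left(-1 + N\right) = -5 + 5 N$)
$t = \frac{296}{5}$ ($t = \left(\frac{1}{27 - 32} + 15\right) 4 = \left(\frac{1}{-5} + 15\right) 4 = \left(- \frac{1}{5} + 15\right) 4 = \frac{74}{5} \cdot 4 = \frac{296}{5} \approx 59.2$)
$H{\left(P{\left(X{\left(-2 \right)},-8 \right)} \right)} + t = \left(-5 + 5 \left(-8\right)\right)^{2} + \frac{296}{5} = \left(-5 - 40\right)^{2} + \frac{296}{5} = \left(-45\right)^{2} + \frac{296}{5} = 2025 + \frac{296}{5} = \frac{10421}{5}$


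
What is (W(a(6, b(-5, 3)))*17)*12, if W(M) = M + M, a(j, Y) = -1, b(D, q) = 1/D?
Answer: -408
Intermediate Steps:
W(M) = 2*M
(W(a(6, b(-5, 3)))*17)*12 = ((2*(-1))*17)*12 = -2*17*12 = -34*12 = -408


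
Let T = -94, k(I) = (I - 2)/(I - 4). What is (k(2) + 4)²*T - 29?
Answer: -1533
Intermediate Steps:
k(I) = (-2 + I)/(-4 + I)
(k(2) + 4)²*T - 29 = ((-2 + 2)/(-4 + 2) + 4)²*(-94) - 29 = (0/(-2) + 4)²*(-94) - 29 = (-½*0 + 4)²*(-94) - 29 = (0 + 4)²*(-94) - 29 = 4²*(-94) - 29 = 16*(-94) - 29 = -1504 - 29 = -1533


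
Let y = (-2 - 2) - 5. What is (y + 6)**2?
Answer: 9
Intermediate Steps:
y = -9 (y = -4 - 5 = -9)
(y + 6)**2 = (-9 + 6)**2 = (-3)**2 = 9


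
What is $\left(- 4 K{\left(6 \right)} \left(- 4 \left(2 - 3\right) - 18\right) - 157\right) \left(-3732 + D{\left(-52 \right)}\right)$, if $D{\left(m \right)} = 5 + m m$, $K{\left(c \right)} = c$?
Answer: $-183117$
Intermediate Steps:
$D{\left(m \right)} = 5 + m^{2}$
$\left(- 4 K{\left(6 \right)} \left(- 4 \left(2 - 3\right) - 18\right) - 157\right) \left(-3732 + D{\left(-52 \right)}\right) = \left(\left(-4\right) 6 \left(- 4 \left(2 - 3\right) - 18\right) - 157\right) \left(-3732 + \left(5 + \left(-52\right)^{2}\right)\right) = \left(- 24 \left(\left(-4\right) \left(-1\right) - 18\right) + \left(-651 + 494\right)\right) \left(-3732 + \left(5 + 2704\right)\right) = \left(- 24 \left(4 - 18\right) - 157\right) \left(-3732 + 2709\right) = \left(\left(-24\right) \left(-14\right) - 157\right) \left(-1023\right) = \left(336 - 157\right) \left(-1023\right) = 179 \left(-1023\right) = -183117$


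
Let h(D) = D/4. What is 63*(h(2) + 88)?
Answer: 11151/2 ≈ 5575.5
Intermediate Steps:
h(D) = D/4 (h(D) = D*(¼) = D/4)
63*(h(2) + 88) = 63*((¼)*2 + 88) = 63*(½ + 88) = 63*(177/2) = 11151/2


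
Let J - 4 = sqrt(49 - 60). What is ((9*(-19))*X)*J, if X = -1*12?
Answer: 8208 + 2052*I*sqrt(11) ≈ 8208.0 + 6805.7*I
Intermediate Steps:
J = 4 + I*sqrt(11) (J = 4 + sqrt(49 - 60) = 4 + sqrt(-11) = 4 + I*sqrt(11) ≈ 4.0 + 3.3166*I)
X = -12
((9*(-19))*X)*J = ((9*(-19))*(-12))*(4 + I*sqrt(11)) = (-171*(-12))*(4 + I*sqrt(11)) = 2052*(4 + I*sqrt(11)) = 8208 + 2052*I*sqrt(11)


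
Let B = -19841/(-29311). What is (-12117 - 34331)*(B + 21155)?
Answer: -28802128248608/29311 ≈ -9.8264e+8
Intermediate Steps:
B = 19841/29311 (B = -19841*(-1/29311) = 19841/29311 ≈ 0.67691)
(-12117 - 34331)*(B + 21155) = (-12117 - 34331)*(19841/29311 + 21155) = -46448*620094046/29311 = -28802128248608/29311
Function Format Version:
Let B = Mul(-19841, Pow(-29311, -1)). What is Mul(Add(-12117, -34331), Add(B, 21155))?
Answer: Rational(-28802128248608, 29311) ≈ -9.8264e+8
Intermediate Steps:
B = Rational(19841, 29311) (B = Mul(-19841, Rational(-1, 29311)) = Rational(19841, 29311) ≈ 0.67691)
Mul(Add(-12117, -34331), Add(B, 21155)) = Mul(Add(-12117, -34331), Add(Rational(19841, 29311), 21155)) = Mul(-46448, Rational(620094046, 29311)) = Rational(-28802128248608, 29311)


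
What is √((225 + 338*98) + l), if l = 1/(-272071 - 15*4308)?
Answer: √3780470302025178/336691 ≈ 182.62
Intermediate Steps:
l = -1/336691 (l = 1/(-272071 - 64620) = 1/(-336691) = -1/336691 ≈ -2.9701e-6)
√((225 + 338*98) + l) = √((225 + 338*98) - 1/336691) = √((225 + 33124) - 1/336691) = √(33349 - 1/336691) = √(11228308158/336691) = √3780470302025178/336691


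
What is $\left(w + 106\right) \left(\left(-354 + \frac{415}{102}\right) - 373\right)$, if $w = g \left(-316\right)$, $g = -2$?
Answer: $- \frac{9069897}{17} \approx -5.3352 \cdot 10^{5}$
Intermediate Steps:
$w = 632$ ($w = \left(-2\right) \left(-316\right) = 632$)
$\left(w + 106\right) \left(\left(-354 + \frac{415}{102}\right) - 373\right) = \left(632 + 106\right) \left(\left(-354 + \frac{415}{102}\right) - 373\right) = 738 \left(\left(-354 + 415 \cdot \frac{1}{102}\right) - 373\right) = 738 \left(\left(-354 + \frac{415}{102}\right) - 373\right) = 738 \left(- \frac{35693}{102} - 373\right) = 738 \left(- \frac{73739}{102}\right) = - \frac{9069897}{17}$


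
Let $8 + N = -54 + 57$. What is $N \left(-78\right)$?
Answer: $390$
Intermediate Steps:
$N = -5$ ($N = -8 + \left(-54 + 57\right) = -8 + 3 = -5$)
$N \left(-78\right) = \left(-5\right) \left(-78\right) = 390$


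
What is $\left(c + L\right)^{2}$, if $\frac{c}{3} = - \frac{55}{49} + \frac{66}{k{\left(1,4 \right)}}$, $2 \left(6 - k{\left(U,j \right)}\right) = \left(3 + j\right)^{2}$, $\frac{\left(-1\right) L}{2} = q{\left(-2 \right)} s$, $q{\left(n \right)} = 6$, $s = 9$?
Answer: $\frac{48979443969}{3286969} \approx 14901.0$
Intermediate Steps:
$L = -108$ ($L = - 2 \cdot 6 \cdot 9 = \left(-2\right) 54 = -108$)
$k{\left(U,j \right)} = 6 - \frac{\left(3 + j\right)^{2}}{2}$
$c = - \frac{25509}{1813}$ ($c = 3 \left(- \frac{55}{49} + \frac{66}{6 - \frac{\left(3 + 4\right)^{2}}{2}}\right) = 3 \left(\left(-55\right) \frac{1}{49} + \frac{66}{6 - \frac{7^{2}}{2}}\right) = 3 \left(- \frac{55}{49} + \frac{66}{6 - \frac{49}{2}}\right) = 3 \left(- \frac{55}{49} + \frac{66}{- \frac{37}{2}}\right) = 3 \left(- \frac{55}{49} + 66 \left(- \frac{2}{37}\right)\right) = 3 \left(- \frac{55}{49} - \frac{132}{37}\right) = 3 \left(- \frac{8503}{1813}\right) = - \frac{25509}{1813} \approx -14.07$)
$\left(c + L\right)^{2} = \left(- \frac{25509}{1813} - 108\right)^{2} = \left(- \frac{221313}{1813}\right)^{2} = \frac{48979443969}{3286969}$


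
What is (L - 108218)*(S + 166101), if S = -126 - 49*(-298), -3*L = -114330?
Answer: -12659892316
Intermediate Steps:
L = 38110 (L = -1/3*(-114330) = 38110)
S = 14476 (S = -126 + 14602 = 14476)
(L - 108218)*(S + 166101) = (38110 - 108218)*(14476 + 166101) = -70108*180577 = -12659892316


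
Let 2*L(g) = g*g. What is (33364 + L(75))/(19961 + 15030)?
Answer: 72353/69982 ≈ 1.0339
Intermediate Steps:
L(g) = g²/2 (L(g) = (g*g)/2 = g²/2)
(33364 + L(75))/(19961 + 15030) = (33364 + (½)*75²)/(19961 + 15030) = (33364 + (½)*5625)/34991 = (33364 + 5625/2)*(1/34991) = (72353/2)*(1/34991) = 72353/69982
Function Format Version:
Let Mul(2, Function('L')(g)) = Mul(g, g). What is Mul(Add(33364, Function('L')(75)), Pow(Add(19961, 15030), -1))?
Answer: Rational(72353, 69982) ≈ 1.0339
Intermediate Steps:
Function('L')(g) = Mul(Rational(1, 2), Pow(g, 2)) (Function('L')(g) = Mul(Rational(1, 2), Mul(g, g)) = Mul(Rational(1, 2), Pow(g, 2)))
Mul(Add(33364, Function('L')(75)), Pow(Add(19961, 15030), -1)) = Mul(Add(33364, Mul(Rational(1, 2), Pow(75, 2))), Pow(Add(19961, 15030), -1)) = Mul(Add(33364, Mul(Rational(1, 2), 5625)), Pow(34991, -1)) = Mul(Add(33364, Rational(5625, 2)), Rational(1, 34991)) = Mul(Rational(72353, 2), Rational(1, 34991)) = Rational(72353, 69982)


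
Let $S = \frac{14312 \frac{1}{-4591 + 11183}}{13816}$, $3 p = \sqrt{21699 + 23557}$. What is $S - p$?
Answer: $\frac{1789}{11384384} - \frac{2 \sqrt{11314}}{3} \approx -70.911$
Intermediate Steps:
$p = \frac{2 \sqrt{11314}}{3}$ ($p = \frac{\sqrt{21699 + 23557}}{3} = \frac{\sqrt{45256}}{3} = \frac{2 \sqrt{11314}}{3} \approx 70.911$)
$S = \frac{1789}{11384384}$ ($S = \frac{14312}{6592} \cdot \frac{1}{13816} = 14312 \cdot \frac{1}{6592} \cdot \frac{1}{13816} = \frac{1789}{824} \cdot \frac{1}{13816} = \frac{1789}{11384384} \approx 0.00015715$)
$S - p = \frac{1789}{11384384} - \frac{2 \sqrt{11314}}{3}$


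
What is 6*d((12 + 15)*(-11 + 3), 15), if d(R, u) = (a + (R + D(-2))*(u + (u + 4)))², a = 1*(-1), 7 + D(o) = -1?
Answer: 348112134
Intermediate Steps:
D(o) = -8 (D(o) = -7 - 1 = -8)
a = -1
d(R, u) = (-1 + (-8 + R)*(4 + 2*u))² (d(R, u) = (-1 + (R - 8)*(u + (u + 4)))² = (-1 + (-8 + R)*(u + (4 + u)))² = (-1 + (-8 + R)*(4 + 2*u))²)
6*d((12 + 15)*(-11 + 3), 15) = 6*(-33 - 16*15 + 4*((12 + 15)*(-11 + 3)) + 2*((12 + 15)*(-11 + 3))*15)² = 6*(-33 - 240 + 4*(27*(-8)) + 2*(27*(-8))*15)² = 6*(-33 - 240 + 4*(-216) + 2*(-216)*15)² = 6*(-33 - 240 - 864 - 6480)² = 6*(-7617)² = 6*58018689 = 348112134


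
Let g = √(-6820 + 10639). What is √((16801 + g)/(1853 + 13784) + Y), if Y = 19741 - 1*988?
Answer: √(4585666933294 + 15637*√3819)/15637 ≈ 136.95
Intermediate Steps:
g = √3819 ≈ 61.798
Y = 18753 (Y = 19741 - 988 = 18753)
√((16801 + g)/(1853 + 13784) + Y) = √((16801 + √3819)/(1853 + 13784) + 18753) = √((16801 + √3819)/15637 + 18753) = √((16801 + √3819)*(1/15637) + 18753) = √((16801/15637 + √3819/15637) + 18753) = √(293257462/15637 + √3819/15637)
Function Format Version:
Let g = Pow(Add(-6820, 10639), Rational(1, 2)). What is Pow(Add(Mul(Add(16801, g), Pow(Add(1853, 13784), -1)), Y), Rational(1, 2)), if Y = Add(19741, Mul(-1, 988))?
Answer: Mul(Rational(1, 15637), Pow(Add(4585666933294, Mul(15637, Pow(3819, Rational(1, 2)))), Rational(1, 2))) ≈ 136.95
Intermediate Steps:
g = Pow(3819, Rational(1, 2)) ≈ 61.798
Y = 18753 (Y = Add(19741, -988) = 18753)
Pow(Add(Mul(Add(16801, g), Pow(Add(1853, 13784), -1)), Y), Rational(1, 2)) = Pow(Add(Mul(Add(16801, Pow(3819, Rational(1, 2))), Pow(Add(1853, 13784), -1)), 18753), Rational(1, 2)) = Pow(Add(Mul(Add(16801, Pow(3819, Rational(1, 2))), Pow(15637, -1)), 18753), Rational(1, 2)) = Pow(Add(Mul(Add(16801, Pow(3819, Rational(1, 2))), Rational(1, 15637)), 18753), Rational(1, 2)) = Pow(Add(Add(Rational(16801, 15637), Mul(Rational(1, 15637), Pow(3819, Rational(1, 2)))), 18753), Rational(1, 2)) = Pow(Add(Rational(293257462, 15637), Mul(Rational(1, 15637), Pow(3819, Rational(1, 2)))), Rational(1, 2))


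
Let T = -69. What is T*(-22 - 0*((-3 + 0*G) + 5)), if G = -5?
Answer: 1518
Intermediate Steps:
T*(-22 - 0*((-3 + 0*G) + 5)) = -69*(-22 - 0*((-3 + 0*(-5)) + 5)) = -69*(-22 - 0*((-3 + 0) + 5)) = -69*(-22 - 0*(-3 + 5)) = -69*(-22 - 0*2) = -69*(-22 - 79*0) = -69*(-22 + 0) = -69*(-22) = 1518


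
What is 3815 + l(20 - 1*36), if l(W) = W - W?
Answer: 3815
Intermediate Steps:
l(W) = 0
3815 + l(20 - 1*36) = 3815 + 0 = 3815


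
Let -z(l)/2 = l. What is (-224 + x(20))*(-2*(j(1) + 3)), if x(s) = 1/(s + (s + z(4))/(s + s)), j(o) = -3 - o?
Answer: -90924/203 ≈ -447.90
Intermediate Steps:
z(l) = -2*l
x(s) = 1/(s + (-8 + s)/(2*s)) (x(s) = 1/(s + (s - 2*4)/(s + s)) = 1/(s + (s - 8)/((2*s))) = 1/(s + (-8 + s)*(1/(2*s))) = 1/(s + (-8 + s)/(2*s)))
(-224 + x(20))*(-2*(j(1) + 3)) = (-224 + 2*20/(-8 + 20 + 2*20²))*(-2*((-3 - 1*1) + 3)) = (-224 + 2*20/(-8 + 20 + 2*400))*(-2*((-3 - 1) + 3)) = (-224 + 2*20/(-8 + 20 + 800))*(-2*(-4 + 3)) = (-224 + 2*20/812)*(-2*(-1)) = (-224 + 2*20*(1/812))*2 = (-224 + 10/203)*2 = -45462/203*2 = -90924/203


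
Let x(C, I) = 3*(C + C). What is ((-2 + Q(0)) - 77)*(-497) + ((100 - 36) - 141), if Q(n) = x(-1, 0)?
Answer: 42168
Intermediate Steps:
x(C, I) = 6*C (x(C, I) = 3*(2*C) = 6*C)
Q(n) = -6 (Q(n) = 6*(-1) = -6)
((-2 + Q(0)) - 77)*(-497) + ((100 - 36) - 141) = ((-2 - 6) - 77)*(-497) + ((100 - 36) - 141) = (-8 - 77)*(-497) + (64 - 141) = -85*(-497) - 77 = 42245 - 77 = 42168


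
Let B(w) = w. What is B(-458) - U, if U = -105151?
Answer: 104693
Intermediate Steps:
B(-458) - U = -458 - 1*(-105151) = -458 + 105151 = 104693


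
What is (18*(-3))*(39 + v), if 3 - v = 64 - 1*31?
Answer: -486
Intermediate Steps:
v = -30 (v = 3 - (64 - 1*31) = 3 - (64 - 31) = 3 - 1*33 = 3 - 33 = -30)
(18*(-3))*(39 + v) = (18*(-3))*(39 - 30) = -54*9 = -486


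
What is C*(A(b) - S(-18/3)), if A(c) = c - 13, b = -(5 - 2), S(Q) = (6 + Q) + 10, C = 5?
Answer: -130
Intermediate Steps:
S(Q) = 16 + Q
b = -3 (b = -1*3 = -3)
A(c) = -13 + c
C*(A(b) - S(-18/3)) = 5*((-13 - 3) - (16 - 18/3)) = 5*(-16 - (16 - 18*1/3)) = 5*(-16 - (16 - 6)) = 5*(-16 - 1*10) = 5*(-16 - 10) = 5*(-26) = -130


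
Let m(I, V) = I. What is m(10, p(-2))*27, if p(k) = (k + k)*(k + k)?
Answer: 270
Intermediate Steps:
p(k) = 4*k² (p(k) = (2*k)*(2*k) = 4*k²)
m(10, p(-2))*27 = 10*27 = 270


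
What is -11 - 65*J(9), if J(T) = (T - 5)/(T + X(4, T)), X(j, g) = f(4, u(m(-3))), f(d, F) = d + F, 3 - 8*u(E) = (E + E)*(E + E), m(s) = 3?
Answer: -2861/71 ≈ -40.296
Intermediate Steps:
u(E) = 3/8 - E²/2 (u(E) = 3/8 - (E + E)*(E + E)/8 = 3/8 - 2*E*2*E/8 = 3/8 - E²/2)
f(d, F) = F + d
X(j, g) = -⅛ (X(j, g) = (3/8 - ½*3²) + 4 = (3/8 - ½*9) + 4 = (3/8 - 9/2) + 4 = -33/8 + 4 = -⅛)
J(T) = (-5 + T)/(-⅛ + T) (J(T) = (T - 5)/(T - ⅛) = (-5 + T)/(-⅛ + T))
-11 - 65*J(9) = -11 - 520*(-5 + 9)/(-1 + 8*9) = -11 - 520*4/(-1 + 72) = -11 - 520*4/71 = -11 - 65*32/71 = -11 - 2080/71 = -2861/71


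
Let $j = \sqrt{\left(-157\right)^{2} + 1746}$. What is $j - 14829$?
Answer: $-14829 + \sqrt{26395} \approx -14667.0$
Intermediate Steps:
$j = \sqrt{26395}$ ($j = \sqrt{24649 + 1746} = \sqrt{26395} \approx 162.47$)
$j - 14829 = \sqrt{26395} - 14829 = -14829 + \sqrt{26395}$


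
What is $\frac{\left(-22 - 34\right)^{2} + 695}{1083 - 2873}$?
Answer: $- \frac{3831}{1790} \approx -2.1402$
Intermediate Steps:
$\frac{\left(-22 - 34\right)^{2} + 695}{1083 - 2873} = \frac{\left(-56\right)^{2} + 695}{1083 - 2873} = \frac{3136 + 695}{-1790} = 3831 \left(- \frac{1}{1790}\right) = - \frac{3831}{1790}$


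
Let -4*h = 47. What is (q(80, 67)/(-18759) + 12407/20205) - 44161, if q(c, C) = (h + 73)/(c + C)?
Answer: -7439074029467/168455820 ≈ -44160.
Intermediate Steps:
h = -47/4 (h = -1/4*47 = -47/4 ≈ -11.750)
q(c, C) = 245/(4*(C + c)) (q(c, C) = (-47/4 + 73)/(c + C) = 245/(4*(C + c)))
(q(80, 67)/(-18759) + 12407/20205) - 44161 = ((245/(4*(67 + 80)))/(-18759) + 12407/20205) - 44161 = (((245/4)/147)*(-1/18759) + 12407*(1/20205)) - 44161 = (((245/4)*(1/147))*(-1/18759) + 12407/20205) - 44161 = ((5/12)*(-1/18759) + 12407/20205) - 44161 = (-5/225108 + 12407/20205) - 44161 = 103437553/168455820 - 44161 = -7439074029467/168455820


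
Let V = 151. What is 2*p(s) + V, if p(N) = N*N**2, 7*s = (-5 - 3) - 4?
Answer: 48337/343 ≈ 140.92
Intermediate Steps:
s = -12/7 (s = ((-5 - 3) - 4)/7 = (-8 - 4)/7 = (1/7)*(-12) = -12/7 ≈ -1.7143)
p(N) = N**3
2*p(s) + V = 2*(-12/7)**3 + 151 = 2*(-1728/343) + 151 = -3456/343 + 151 = 48337/343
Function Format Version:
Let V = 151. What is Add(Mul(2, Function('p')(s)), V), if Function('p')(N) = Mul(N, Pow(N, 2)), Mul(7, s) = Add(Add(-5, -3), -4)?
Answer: Rational(48337, 343) ≈ 140.92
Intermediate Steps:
s = Rational(-12, 7) (s = Mul(Rational(1, 7), Add(Add(-5, -3), -4)) = Mul(Rational(1, 7), Add(-8, -4)) = Mul(Rational(1, 7), -12) = Rational(-12, 7) ≈ -1.7143)
Function('p')(N) = Pow(N, 3)
Add(Mul(2, Function('p')(s)), V) = Add(Mul(2, Pow(Rational(-12, 7), 3)), 151) = Add(Mul(2, Rational(-1728, 343)), 151) = Add(Rational(-3456, 343), 151) = Rational(48337, 343)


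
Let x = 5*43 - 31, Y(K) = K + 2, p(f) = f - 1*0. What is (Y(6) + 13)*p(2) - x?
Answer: -142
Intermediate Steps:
p(f) = f (p(f) = f + 0 = f)
Y(K) = 2 + K
x = 184 (x = 215 - 31 = 184)
(Y(6) + 13)*p(2) - x = ((2 + 6) + 13)*2 - 1*184 = (8 + 13)*2 - 184 = 21*2 - 184 = 42 - 184 = -142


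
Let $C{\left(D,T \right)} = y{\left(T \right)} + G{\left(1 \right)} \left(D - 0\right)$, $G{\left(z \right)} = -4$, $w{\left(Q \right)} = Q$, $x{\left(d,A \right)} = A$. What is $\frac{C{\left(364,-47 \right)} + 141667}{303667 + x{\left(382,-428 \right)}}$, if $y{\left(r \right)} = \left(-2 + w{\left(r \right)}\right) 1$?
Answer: $\frac{140162}{303239} \approx 0.46222$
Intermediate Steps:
$y{\left(r \right)} = -2 + r$ ($y{\left(r \right)} = \left(-2 + r\right) 1 = -2 + r$)
$C{\left(D,T \right)} = -2 + T - 4 D$ ($C{\left(D,T \right)} = \left(-2 + T\right) - 4 \left(D - 0\right) = \left(-2 + T\right) - 4 \left(D + 0\right) = \left(-2 + T\right) - 4 D = -2 + T - 4 D$)
$\frac{C{\left(364,-47 \right)} + 141667}{303667 + x{\left(382,-428 \right)}} = \frac{\left(-2 - 47 - 1456\right) + 141667}{303667 - 428} = \frac{\left(-2 - 47 - 1456\right) + 141667}{303239} = \left(-1505 + 141667\right) \frac{1}{303239} = 140162 \cdot \frac{1}{303239} = \frac{140162}{303239}$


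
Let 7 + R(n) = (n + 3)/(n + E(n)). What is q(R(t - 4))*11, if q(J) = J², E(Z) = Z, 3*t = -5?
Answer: 145475/289 ≈ 503.37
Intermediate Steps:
t = -5/3 (t = (⅓)*(-5) = -5/3 ≈ -1.6667)
R(n) = -7 + (3 + n)/(2*n) (R(n) = -7 + (n + 3)/(n + n) = -7 + (3 + n)/((2*n)) = -7 + (3 + n)*(1/(2*n)) = -7 + (3 + n)/(2*n))
q(R(t - 4))*11 = ((3 - 13*(-5/3 - 4))/(2*(-5/3 - 4)))²*11 = ((3 - 13*(-17/3))/(2*(-17/3)))²*11 = ((½)*(-3/17)*(3 + 221/3))²*11 = ((½)*(-3/17)*(230/3))²*11 = (-115/17)²*11 = (13225/289)*11 = 145475/289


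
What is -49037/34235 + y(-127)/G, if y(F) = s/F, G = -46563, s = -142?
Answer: -289985209907/202448706735 ≈ -1.4324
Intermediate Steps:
y(F) = -142/F
-49037/34235 + y(-127)/G = -49037/34235 - 142/(-127)/(-46563) = -49037*1/34235 - 142*(-1/127)*(-1/46563) = -49037/34235 + (142/127)*(-1/46563) = -49037/34235 - 142/5913501 = -289985209907/202448706735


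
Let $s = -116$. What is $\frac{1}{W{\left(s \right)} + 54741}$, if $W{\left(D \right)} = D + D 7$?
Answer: $\frac{1}{53813} \approx 1.8583 \cdot 10^{-5}$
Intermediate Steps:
$W{\left(D \right)} = 8 D$ ($W{\left(D \right)} = D + 7 D = 8 D$)
$\frac{1}{W{\left(s \right)} + 54741} = \frac{1}{8 \left(-116\right) + 54741} = \frac{1}{-928 + 54741} = \frac{1}{53813}$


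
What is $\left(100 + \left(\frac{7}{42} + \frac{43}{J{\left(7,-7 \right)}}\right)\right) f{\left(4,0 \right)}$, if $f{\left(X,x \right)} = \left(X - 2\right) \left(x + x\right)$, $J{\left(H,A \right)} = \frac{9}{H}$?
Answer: $0$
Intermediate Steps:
$f{\left(X,x \right)} = 2 x \left(-2 + X\right)$ ($f{\left(X,x \right)} = \left(-2 + X\right) 2 x = 2 x \left(-2 + X\right)$)
$\left(100 + \left(\frac{7}{42} + \frac{43}{J{\left(7,-7 \right)}}\right)\right) f{\left(4,0 \right)} = \left(100 + \left(\frac{7}{42} + \frac{43}{9 \cdot \frac{1}{7}}\right)\right) 2 \cdot 0 \left(-2 + 4\right) = \left(100 + \left(7 \cdot \frac{1}{42} + \frac{43}{9 \cdot \frac{1}{7}}\right)\right) 2 \cdot 0 \cdot 2 = \left(100 + \left(\frac{1}{6} + \frac{43}{\frac{9}{7}}\right)\right) 0 = \left(100 + \left(\frac{1}{6} + 43 \cdot \frac{7}{9}\right)\right) 0 = \left(100 + \left(\frac{1}{6} + \frac{301}{9}\right)\right) 0 = \left(100 + \frac{605}{18}\right) 0 = \frac{2405}{18} \cdot 0 = 0$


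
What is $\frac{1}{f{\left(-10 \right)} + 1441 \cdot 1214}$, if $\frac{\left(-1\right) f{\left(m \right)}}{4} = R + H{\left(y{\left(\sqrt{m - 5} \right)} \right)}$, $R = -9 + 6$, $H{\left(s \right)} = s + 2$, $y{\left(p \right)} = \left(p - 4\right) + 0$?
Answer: $\frac{874697}{1530189683738} + \frac{i \sqrt{15}}{765094841869} \approx 5.7163 \cdot 10^{-7} + 5.0621 \cdot 10^{-12} i$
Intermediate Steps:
$y{\left(p \right)} = -4 + p$ ($y{\left(p \right)} = \left(-4 + p\right) + 0 = -4 + p$)
$H{\left(s \right)} = 2 + s$
$R = -3$
$f{\left(m \right)} = 20 - 4 \sqrt{-5 + m}$ ($f{\left(m \right)} = - 4 \left(-3 + \left(2 + \left(-4 + \sqrt{m - 5}\right)\right)\right) = - 4 \left(-3 + \left(2 + \left(-4 + \sqrt{-5 + m}\right)\right)\right) = - 4 \left(-3 + \left(-2 + \sqrt{-5 + m}\right)\right) = - 4 \left(-5 + \sqrt{-5 + m}\right) = 20 - 4 \sqrt{-5 + m}$)
$\frac{1}{f{\left(-10 \right)} + 1441 \cdot 1214} = \frac{1}{\left(20 - 4 \sqrt{-5 - 10}\right) + 1441 \cdot 1214} = \frac{1}{\left(20 - 4 \sqrt{-15}\right) + 1749374} = \frac{1}{\left(20 - 4 i \sqrt{15}\right) + 1749374} = \frac{1}{1749394 - 4 i \sqrt{15}}$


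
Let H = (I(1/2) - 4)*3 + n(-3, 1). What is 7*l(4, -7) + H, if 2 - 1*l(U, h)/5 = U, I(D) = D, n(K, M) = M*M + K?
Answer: -165/2 ≈ -82.500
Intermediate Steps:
n(K, M) = K + M**2 (n(K, M) = M**2 + K = K + M**2)
l(U, h) = 10 - 5*U
H = -25/2 (H = (1/2 - 4)*3 + (-3 + 1**2) = (1/2 - 4)*3 + (-3 + 1) = -7/2*3 - 2 = -21/2 - 2 = -25/2 ≈ -12.500)
7*l(4, -7) + H = 7*(10 - 5*4) - 25/2 = 7*(10 - 20) - 25/2 = 7*(-10) - 25/2 = -70 - 25/2 = -165/2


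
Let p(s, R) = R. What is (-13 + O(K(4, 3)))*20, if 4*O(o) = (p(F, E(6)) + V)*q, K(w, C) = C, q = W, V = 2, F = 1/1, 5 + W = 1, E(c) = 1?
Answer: -320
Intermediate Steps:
W = -4 (W = -5 + 1 = -4)
F = 1 (F = 1*1 = 1)
q = -4
O(o) = -3 (O(o) = ((1 + 2)*(-4))/4 = (3*(-4))/4 = (¼)*(-12) = -3)
(-13 + O(K(4, 3)))*20 = (-13 - 3)*20 = -16*20 = -320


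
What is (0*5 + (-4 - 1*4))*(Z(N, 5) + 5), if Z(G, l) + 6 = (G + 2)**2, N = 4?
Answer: -280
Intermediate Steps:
Z(G, l) = -6 + (2 + G)**2 (Z(G, l) = -6 + (G + 2)**2 = -6 + (2 + G)**2)
(0*5 + (-4 - 1*4))*(Z(N, 5) + 5) = (0*5 + (-4 - 1*4))*((-6 + (2 + 4)**2) + 5) = (0 + (-4 - 4))*((-6 + 6**2) + 5) = (0 - 8)*((-6 + 36) + 5) = -8*(30 + 5) = -8*35 = -280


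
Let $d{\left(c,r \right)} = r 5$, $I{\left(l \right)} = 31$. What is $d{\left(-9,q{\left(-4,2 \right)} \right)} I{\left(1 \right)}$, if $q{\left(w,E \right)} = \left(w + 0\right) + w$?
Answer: $-1240$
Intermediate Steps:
$q{\left(w,E \right)} = 2 w$ ($q{\left(w,E \right)} = w + w = 2 w$)
$d{\left(c,r \right)} = 5 r$
$d{\left(-9,q{\left(-4,2 \right)} \right)} I{\left(1 \right)} = 5 \cdot 2 \left(-4\right) 31 = 5 \left(-8\right) 31 = \left(-40\right) 31 = -1240$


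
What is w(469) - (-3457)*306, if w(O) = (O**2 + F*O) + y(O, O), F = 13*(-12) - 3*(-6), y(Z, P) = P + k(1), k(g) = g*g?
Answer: 1213551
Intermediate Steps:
k(g) = g**2
y(Z, P) = 1 + P (y(Z, P) = P + 1**2 = P + 1 = 1 + P)
F = -138 (F = -156 + 18 = -138)
w(O) = 1 + O**2 - 137*O (w(O) = (O**2 - 138*O) + (1 + O) = 1 + O**2 - 137*O)
w(469) - (-3457)*306 = (1 + 469**2 - 137*469) - (-3457)*306 = (1 + 219961 - 64253) - 1*(-1057842) = 155709 + 1057842 = 1213551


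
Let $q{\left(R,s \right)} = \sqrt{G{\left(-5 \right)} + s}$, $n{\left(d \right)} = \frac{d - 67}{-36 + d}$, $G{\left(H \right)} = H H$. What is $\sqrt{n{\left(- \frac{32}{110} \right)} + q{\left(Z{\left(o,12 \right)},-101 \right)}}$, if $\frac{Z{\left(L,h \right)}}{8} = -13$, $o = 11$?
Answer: $\frac{\sqrt{1846799 + 1992008 i \sqrt{19}}}{998} \approx 2.3202 + 1.8786 i$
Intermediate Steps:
$G{\left(H \right)} = H^{2}$
$Z{\left(L,h \right)} = -104$ ($Z{\left(L,h \right)} = 8 \left(-13\right) = -104$)
$n{\left(d \right)} = \frac{-67 + d}{-36 + d}$
$q{\left(R,s \right)} = \sqrt{25 + s}$ ($q{\left(R,s \right)} = \sqrt{\left(-5\right)^{2} + s} = \sqrt{25 + s}$)
$\sqrt{n{\left(- \frac{32}{110} \right)} + q{\left(Z{\left(o,12 \right)},-101 \right)}} = \sqrt{\frac{-67 - \frac{32}{110}}{-36 - \frac{32}{110}} + \sqrt{25 - 101}} = \sqrt{\frac{-67 - \frac{16}{55}}{-36 - \frac{16}{55}} + \sqrt{-76}} = \sqrt{\frac{-67 - \frac{16}{55}}{-36 - \frac{16}{55}} + 2 i \sqrt{19}} = \sqrt{\frac{1}{- \frac{1996}{55}} \left(- \frac{3701}{55}\right) + 2 i \sqrt{19}} = \sqrt{\left(- \frac{55}{1996}\right) \left(- \frac{3701}{55}\right) + 2 i \sqrt{19}} = \sqrt{\frac{3701}{1996} + 2 i \sqrt{19}}$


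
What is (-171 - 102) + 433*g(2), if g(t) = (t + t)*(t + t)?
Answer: 6655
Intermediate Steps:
g(t) = 4*t² (g(t) = (2*t)*(2*t) = 4*t²)
(-171 - 102) + 433*g(2) = (-171 - 102) + 433*(4*2²) = -273 + 433*(4*4) = -273 + 433*16 = -273 + 6928 = 6655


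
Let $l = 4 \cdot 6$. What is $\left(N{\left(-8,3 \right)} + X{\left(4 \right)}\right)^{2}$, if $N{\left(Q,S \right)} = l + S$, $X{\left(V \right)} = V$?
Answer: $961$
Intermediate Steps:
$l = 24$
$N{\left(Q,S \right)} = 24 + S$
$\left(N{\left(-8,3 \right)} + X{\left(4 \right)}\right)^{2} = \left(\left(24 + 3\right) + 4\right)^{2} = \left(27 + 4\right)^{2} = 31^{2} = 961$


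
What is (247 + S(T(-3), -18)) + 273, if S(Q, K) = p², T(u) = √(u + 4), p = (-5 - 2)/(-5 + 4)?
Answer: 569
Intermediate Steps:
p = 7 (p = -7/(-1) = -7*(-1) = 7)
T(u) = √(4 + u)
S(Q, K) = 49 (S(Q, K) = 7² = 49)
(247 + S(T(-3), -18)) + 273 = (247 + 49) + 273 = 296 + 273 = 569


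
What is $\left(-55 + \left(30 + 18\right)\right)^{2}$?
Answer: $49$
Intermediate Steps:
$\left(-55 + \left(30 + 18\right)\right)^{2} = \left(-55 + 48\right)^{2} = \left(-7\right)^{2} = 49$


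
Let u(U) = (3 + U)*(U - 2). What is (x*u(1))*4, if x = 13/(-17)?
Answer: 208/17 ≈ 12.235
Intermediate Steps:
x = -13/17 (x = 13*(-1/17) = -13/17 ≈ -0.76471)
u(U) = (-2 + U)*(3 + U) (u(U) = (3 + U)*(-2 + U) = (-2 + U)*(3 + U))
(x*u(1))*4 = -13*(-6 + 1 + 1²)/17*4 = -13*(-6 + 1 + 1)/17*4 = -13/17*(-4)*4 = (52/17)*4 = 208/17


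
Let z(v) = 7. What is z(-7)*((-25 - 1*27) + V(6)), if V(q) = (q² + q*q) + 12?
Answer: 224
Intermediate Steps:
V(q) = 12 + 2*q² (V(q) = (q² + q²) + 12 = 2*q² + 12 = 12 + 2*q²)
z(-7)*((-25 - 1*27) + V(6)) = 7*((-25 - 1*27) + (12 + 2*6²)) = 7*((-25 - 27) + (12 + 2*36)) = 7*(-52 + (12 + 72)) = 7*(-52 + 84) = 7*32 = 224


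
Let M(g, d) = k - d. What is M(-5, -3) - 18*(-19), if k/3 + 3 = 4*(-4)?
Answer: 288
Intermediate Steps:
k = -57 (k = -9 + 3*(4*(-4)) = -9 + 3*(-16) = -9 - 48 = -57)
M(g, d) = -57 - d
M(-5, -3) - 18*(-19) = (-57 - 1*(-3)) - 18*(-19) = (-57 + 3) + 342 = -54 + 342 = 288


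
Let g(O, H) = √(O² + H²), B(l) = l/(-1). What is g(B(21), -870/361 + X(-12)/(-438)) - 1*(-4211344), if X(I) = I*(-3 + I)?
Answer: 4211344 + 21*√707012209/26353 ≈ 4.2114e+6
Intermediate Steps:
B(l) = -l (B(l) = l*(-1) = -l)
g(O, H) = √(H² + O²)
g(B(21), -870/361 + X(-12)/(-438)) - 1*(-4211344) = √((-870/361 - 12*(-3 - 12)/(-438))² + (-1*21)²) - 1*(-4211344) = √((-870*1/361 - 12*(-15)*(-1/438))² + (-21)²) + 4211344 = √((-870/361 + 180*(-1/438))² + 441) + 4211344 = √((-870/361 - 30/73)² + 441) + 4211344 = √((-74340/26353)² + 441) + 4211344 = √(5526435600/694480609 + 441) + 4211344 = √(311792384169/694480609) + 4211344 = 21*√707012209/26353 + 4211344 = 4211344 + 21*√707012209/26353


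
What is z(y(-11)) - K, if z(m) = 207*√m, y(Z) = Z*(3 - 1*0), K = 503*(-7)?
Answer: 3521 + 207*I*√33 ≈ 3521.0 + 1189.1*I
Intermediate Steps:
K = -3521
y(Z) = 3*Z (y(Z) = Z*(3 + 0) = Z*3 = 3*Z)
z(y(-11)) - K = 207*√(3*(-11)) - 1*(-3521) = 207*√(-33) + 3521 = 207*(I*√33) + 3521 = 207*I*√33 + 3521 = 3521 + 207*I*√33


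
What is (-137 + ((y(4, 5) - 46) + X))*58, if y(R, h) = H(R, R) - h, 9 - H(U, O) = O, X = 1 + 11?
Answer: -9918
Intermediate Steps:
X = 12
H(U, O) = 9 - O
y(R, h) = 9 - R - h (y(R, h) = (9 - R) - h = 9 - R - h)
(-137 + ((y(4, 5) - 46) + X))*58 = (-137 + (((9 - 1*4 - 1*5) - 46) + 12))*58 = (-137 + (((9 - 4 - 5) - 46) + 12))*58 = (-137 + ((0 - 46) + 12))*58 = (-137 + (-46 + 12))*58 = (-137 - 34)*58 = -171*58 = -9918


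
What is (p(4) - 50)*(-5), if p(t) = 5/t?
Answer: 975/4 ≈ 243.75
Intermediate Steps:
(p(4) - 50)*(-5) = (5/4 - 50)*(-5) = -195/4*(-5) = 975/4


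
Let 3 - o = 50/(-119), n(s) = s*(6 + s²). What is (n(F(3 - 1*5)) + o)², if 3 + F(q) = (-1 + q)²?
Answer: 923856025/14161 ≈ 65239.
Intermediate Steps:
F(q) = -3 + (-1 + q)²
o = 407/119 (o = 3 - 50/(-119) = 3 - 50*(-1)/119 = 3 - 1*(-50/119) = 3 + 50/119 = 407/119 ≈ 3.4202)
(n(F(3 - 1*5)) + o)² = ((-3 + (-1 + (3 - 1*5))²)*(6 + (-3 + (-1 + (3 - 1*5))²)²) + 407/119)² = ((-3 + (-1 + (3 - 5))²)*(6 + (-3 + (-1 + (3 - 5))²)²) + 407/119)² = ((-3 + (-1 - 2)²)*(6 + (-3 + (-1 - 2)²)²) + 407/119)² = ((-3 + (-3)²)*(6 + (-3 + (-3)²)²) + 407/119)² = ((-3 + 9)*(6 + (-3 + 9)²) + 407/119)² = (6*(6 + 6²) + 407/119)² = (6*(6 + 36) + 407/119)² = (6*42 + 407/119)² = (252 + 407/119)² = (30395/119)² = 923856025/14161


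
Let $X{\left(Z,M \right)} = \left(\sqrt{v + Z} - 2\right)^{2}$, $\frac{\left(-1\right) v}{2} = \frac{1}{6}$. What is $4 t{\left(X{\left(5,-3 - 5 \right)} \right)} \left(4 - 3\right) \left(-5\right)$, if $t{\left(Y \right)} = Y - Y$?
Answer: $0$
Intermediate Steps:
$v = - \frac{1}{3}$ ($v = - \frac{2}{6} = \left(-2\right) \frac{1}{6} = - \frac{1}{3} \approx -0.33333$)
$X{\left(Z,M \right)} = \left(-2 + \sqrt{- \frac{1}{3} + Z}\right)^{2}$ ($X{\left(Z,M \right)} = \left(\sqrt{- \frac{1}{3} + Z} - 2\right)^{2} = \left(-2 + \sqrt{- \frac{1}{3} + Z}\right)^{2}$)
$t{\left(Y \right)} = 0$
$4 t{\left(X{\left(5,-3 - 5 \right)} \right)} \left(4 - 3\right) \left(-5\right) = 4 \cdot 0 \left(4 - 3\right) \left(-5\right) = 0 \left(4 - 3\right) \left(-5\right) = 0 \cdot 1 \left(-5\right) = 0 \left(-5\right) = 0$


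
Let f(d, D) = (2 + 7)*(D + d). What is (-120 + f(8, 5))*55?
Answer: -165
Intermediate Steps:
f(d, D) = 9*D + 9*d (f(d, D) = 9*(D + d) = 9*D + 9*d)
(-120 + f(8, 5))*55 = (-120 + (9*5 + 9*8))*55 = (-120 + (45 + 72))*55 = (-120 + 117)*55 = -3*55 = -165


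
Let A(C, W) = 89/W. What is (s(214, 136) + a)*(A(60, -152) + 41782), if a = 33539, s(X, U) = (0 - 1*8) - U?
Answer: 212084131125/152 ≈ 1.3953e+9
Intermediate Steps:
s(X, U) = -8 - U (s(X, U) = (0 - 8) - U = -8 - U)
(s(214, 136) + a)*(A(60, -152) + 41782) = ((-8 - 1*136) + 33539)*(89/(-152) + 41782) = ((-8 - 136) + 33539)*(89*(-1/152) + 41782) = (-144 + 33539)*(-89/152 + 41782) = 33395*(6350775/152) = 212084131125/152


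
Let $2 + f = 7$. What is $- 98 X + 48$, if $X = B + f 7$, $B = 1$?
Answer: $-3480$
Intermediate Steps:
$f = 5$ ($f = -2 + 7 = 5$)
$X = 36$ ($X = 1 + 5 \cdot 7 = 1 + 35 = 36$)
$- 98 X + 48 = \left(-98\right) 36 + 48 = -3528 + 48 = -3480$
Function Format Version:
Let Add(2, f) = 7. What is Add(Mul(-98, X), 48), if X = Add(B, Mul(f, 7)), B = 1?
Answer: -3480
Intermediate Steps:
f = 5 (f = Add(-2, 7) = 5)
X = 36 (X = Add(1, Mul(5, 7)) = Add(1, 35) = 36)
Add(Mul(-98, X), 48) = Add(Mul(-98, 36), 48) = Add(-3528, 48) = -3480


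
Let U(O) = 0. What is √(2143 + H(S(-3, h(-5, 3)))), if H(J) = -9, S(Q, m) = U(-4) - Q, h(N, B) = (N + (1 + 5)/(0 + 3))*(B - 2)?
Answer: √2134 ≈ 46.195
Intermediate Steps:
h(N, B) = (-2 + B)*(2 + N) (h(N, B) = (N + 6/3)*(-2 + B) = (N + 6*(⅓))*(-2 + B) = (N + 2)*(-2 + B) = (2 + N)*(-2 + B) = (-2 + B)*(2 + N))
S(Q, m) = -Q (S(Q, m) = 0 - Q = -Q)
√(2143 + H(S(-3, h(-5, 3)))) = √(2143 - 9) = √2134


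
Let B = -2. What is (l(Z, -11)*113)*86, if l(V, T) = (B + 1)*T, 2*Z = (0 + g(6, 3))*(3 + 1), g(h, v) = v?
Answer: 106898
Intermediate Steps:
Z = 6 (Z = ((0 + 3)*(3 + 1))/2 = (3*4)/2 = (½)*12 = 6)
l(V, T) = -T (l(V, T) = (-2 + 1)*T = -T)
(l(Z, -11)*113)*86 = (-1*(-11)*113)*86 = (11*113)*86 = 1243*86 = 106898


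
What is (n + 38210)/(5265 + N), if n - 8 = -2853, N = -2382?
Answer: 35365/2883 ≈ 12.267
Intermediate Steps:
n = -2845 (n = 8 - 2853 = -2845)
(n + 38210)/(5265 + N) = (-2845 + 38210)/(5265 - 2382) = 35365/2883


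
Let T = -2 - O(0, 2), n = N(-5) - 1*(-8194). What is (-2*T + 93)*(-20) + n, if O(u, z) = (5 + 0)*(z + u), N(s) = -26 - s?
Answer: 5833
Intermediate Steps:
O(u, z) = 5*u + 5*z (O(u, z) = 5*(u + z) = 5*u + 5*z)
n = 8173 (n = (-26 - 1*(-5)) - 1*(-8194) = (-26 + 5) + 8194 = -21 + 8194 = 8173)
T = -12 (T = -2 - (5*0 + 5*2) = -2 - (0 + 10) = -2 - 1*10 = -2 - 10 = -12)
(-2*T + 93)*(-20) + n = (-2*(-12) + 93)*(-20) + 8173 = (24 + 93)*(-20) + 8173 = 117*(-20) + 8173 = -2340 + 8173 = 5833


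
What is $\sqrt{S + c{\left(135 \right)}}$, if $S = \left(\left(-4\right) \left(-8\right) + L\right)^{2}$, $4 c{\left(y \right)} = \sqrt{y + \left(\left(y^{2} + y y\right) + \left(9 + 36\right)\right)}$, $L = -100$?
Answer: $\frac{\sqrt{18496 + 3 \sqrt{4070}}}{2} \approx 68.351$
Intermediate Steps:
$c{\left(y \right)} = \frac{\sqrt{45 + y + 2 y^{2}}}{4}$ ($c{\left(y \right)} = \frac{\sqrt{y + \left(\left(y^{2} + y y\right) + \left(9 + 36\right)\right)}}{4} = \frac{\sqrt{y + \left(\left(y^{2} + y^{2}\right) + 45\right)}}{4} = \frac{\sqrt{y + \left(2 y^{2} + 45\right)}}{4} = \frac{\sqrt{y + \left(45 + 2 y^{2}\right)}}{4} = \frac{\sqrt{45 + y + 2 y^{2}}}{4}$)
$S = 4624$ ($S = \left(\left(-4\right) \left(-8\right) - 100\right)^{2} = \left(32 - 100\right)^{2} = \left(-68\right)^{2} = 4624$)
$\sqrt{S + c{\left(135 \right)}} = \sqrt{4624 + \frac{\sqrt{45 + 135 + 2 \cdot 135^{2}}}{4}} = \sqrt{4624 + \frac{\sqrt{45 + 135 + 2 \cdot 18225}}{4}} = \sqrt{4624 + \frac{\sqrt{45 + 135 + 36450}}{4}} = \sqrt{4624 + \frac{\sqrt{36630}}{4}} = \sqrt{4624 + \frac{3 \sqrt{4070}}{4}}$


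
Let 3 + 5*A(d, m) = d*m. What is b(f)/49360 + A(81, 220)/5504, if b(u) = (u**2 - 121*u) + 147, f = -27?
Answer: 12418281/16979840 ≈ 0.73135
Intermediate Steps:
A(d, m) = -3/5 + d*m/5 (A(d, m) = -3/5 + (d*m)/5 = -3/5 + d*m/5)
b(u) = 147 + u**2 - 121*u
b(f)/49360 + A(81, 220)/5504 = (147 + (-27)**2 - 121*(-27))/49360 + (-3/5 + (1/5)*81*220)/5504 = (147 + 729 + 3267)*(1/49360) + (-3/5 + 3564)*(1/5504) = 4143*(1/49360) + (17817/5)*(1/5504) = 4143/49360 + 17817/27520 = 12418281/16979840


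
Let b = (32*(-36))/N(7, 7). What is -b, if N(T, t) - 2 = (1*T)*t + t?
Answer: 576/29 ≈ 19.862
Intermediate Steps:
N(T, t) = 2 + t + T*t (N(T, t) = 2 + ((1*T)*t + t) = 2 + (T*t + t) = 2 + (t + T*t) = 2 + t + T*t)
b = -576/29 (b = (32*(-36))/(2 + 7 + 7*7) = -1152/(2 + 7 + 49) = -1152/58 = -1152*1/58 = -576/29 ≈ -19.862)
-b = -1*(-576/29) = 576/29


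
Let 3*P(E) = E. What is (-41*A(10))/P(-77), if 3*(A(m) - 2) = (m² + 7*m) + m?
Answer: 7626/77 ≈ 99.039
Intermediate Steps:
P(E) = E/3
A(m) = 2 + m²/3 + 8*m/3 (A(m) = 2 + ((m² + 7*m) + m)/3 = 2 + (m² + 8*m)/3 = 2 + (m²/3 + 8*m/3) = 2 + m²/3 + 8*m/3)
(-41*A(10))/P(-77) = (-41*(2 + (⅓)*10² + (8/3)*10))/(((⅓)*(-77))) = (-41*(2 + (⅓)*100 + 80/3))/(-77/3) = -41*(2 + 100/3 + 80/3)*(-3/77) = -41*62*(-3/77) = -2542*(-3/77) = 7626/77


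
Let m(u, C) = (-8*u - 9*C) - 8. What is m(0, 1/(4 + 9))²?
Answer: 12769/169 ≈ 75.556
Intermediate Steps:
m(u, C) = -8 - 9*C - 8*u (m(u, C) = (-9*C - 8*u) - 8 = -8 - 9*C - 8*u)
m(0, 1/(4 + 9))² = (-8 - 9/(4 + 9) - 8*0)² = (-8 - 9/13 + 0)² = (-113/13)² = 12769/169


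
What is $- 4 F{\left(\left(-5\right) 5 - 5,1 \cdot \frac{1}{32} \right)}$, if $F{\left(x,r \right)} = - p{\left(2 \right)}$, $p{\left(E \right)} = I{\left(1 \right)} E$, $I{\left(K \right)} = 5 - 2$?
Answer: $24$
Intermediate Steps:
$I{\left(K \right)} = 3$
$p{\left(E \right)} = 3 E$
$F{\left(x,r \right)} = -6$ ($F{\left(x,r \right)} = - 3 \cdot 2 = \left(-1\right) 6 = -6$)
$- 4 F{\left(\left(-5\right) 5 - 5,1 \cdot \frac{1}{32} \right)} = \left(-4\right) \left(-6\right) = 24$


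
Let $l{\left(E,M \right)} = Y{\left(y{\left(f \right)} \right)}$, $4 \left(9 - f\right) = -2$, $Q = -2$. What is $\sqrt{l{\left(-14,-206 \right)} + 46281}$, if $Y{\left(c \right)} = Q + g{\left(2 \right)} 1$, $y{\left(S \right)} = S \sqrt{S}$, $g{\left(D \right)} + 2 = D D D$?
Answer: $\sqrt{46285} \approx 215.14$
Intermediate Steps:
$g{\left(D \right)} = -2 + D^{3}$ ($g{\left(D \right)} = -2 + D D D = -2 + D^{2} D = -2 + D^{3}$)
$f = \frac{19}{2}$ ($f = 9 - - \frac{1}{2} = 9 + \frac{1}{2} = \frac{19}{2} \approx 9.5$)
$y{\left(S \right)} = S^{\frac{3}{2}}$
$Y{\left(c \right)} = 4$ ($Y{\left(c \right)} = -2 + \left(-2 + 2^{3}\right) 1 = -2 + \left(-2 + 8\right) 1 = -2 + 6 \cdot 1 = -2 + 6 = 4$)
$l{\left(E,M \right)} = 4$
$\sqrt{l{\left(-14,-206 \right)} + 46281} = \sqrt{4 + 46281} = \sqrt{46285}$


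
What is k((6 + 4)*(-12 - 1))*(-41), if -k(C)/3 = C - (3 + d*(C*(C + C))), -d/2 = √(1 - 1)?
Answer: -16359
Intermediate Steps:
d = 0 (d = -2*√(1 - 1) = -2*√0 = -2*0 = 0)
k(C) = 9 - 3*C (k(C) = -3*(C - (3 + 0*(C*(C + C)))) = -3*(C - (3 + 0*(C*(2*C)))) = -3*(C - (3 + 0*(2*C²))) = -3*(C - (3 + 0)) = -3*(C - 1*3) = -3*(C - 3) = -3*(-3 + C) = 9 - 3*C)
k((6 + 4)*(-12 - 1))*(-41) = (9 - 3*(6 + 4)*(-12 - 1))*(-41) = (9 - 30*(-13))*(-41) = (9 - 3*(-130))*(-41) = (9 + 390)*(-41) = 399*(-41) = -16359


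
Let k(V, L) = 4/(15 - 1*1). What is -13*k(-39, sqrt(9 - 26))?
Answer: -26/7 ≈ -3.7143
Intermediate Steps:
k(V, L) = 2/7 (k(V, L) = 4/(15 - 1) = 4/14 = 4*(1/14) = 2/7)
-13*k(-39, sqrt(9 - 26)) = -13*2/7 = -26/7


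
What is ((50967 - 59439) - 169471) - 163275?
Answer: -341218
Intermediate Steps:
((50967 - 59439) - 169471) - 163275 = (-8472 - 169471) - 163275 = -177943 - 163275 = -341218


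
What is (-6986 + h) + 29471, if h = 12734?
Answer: 35219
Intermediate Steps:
(-6986 + h) + 29471 = (-6986 + 12734) + 29471 = 5748 + 29471 = 35219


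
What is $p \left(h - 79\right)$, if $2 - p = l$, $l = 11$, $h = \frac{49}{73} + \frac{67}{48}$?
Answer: $\frac{808719}{1168} \approx 692.4$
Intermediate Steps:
$h = \frac{7243}{3504}$ ($h = 49 \cdot \frac{1}{73} + 67 \cdot \frac{1}{48} = \frac{49}{73} + \frac{67}{48} = \frac{7243}{3504} \approx 2.0671$)
$p = -9$ ($p = 2 - 11 = -9$)
$p \left(h - 79\right) = - 9 \left(\frac{7243}{3504} - 79\right) = \left(-9\right) \left(- \frac{269573}{3504}\right) = \frac{808719}{1168}$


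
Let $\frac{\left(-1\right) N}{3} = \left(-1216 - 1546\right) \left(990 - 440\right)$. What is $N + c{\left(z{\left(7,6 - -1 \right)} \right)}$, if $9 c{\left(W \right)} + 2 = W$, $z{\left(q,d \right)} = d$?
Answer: $\frac{41015705}{9} \approx 4.5573 \cdot 10^{6}$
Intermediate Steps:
$c{\left(W \right)} = - \frac{2}{9} + \frac{W}{9}$
$N = 4557300$ ($N = - 3 \left(-1216 - 1546\right) \left(990 - 440\right) = - 3 \left(\left(-2762\right) 550\right) = \left(-3\right) \left(-1519100\right) = 4557300$)
$N + c{\left(z{\left(7,6 - -1 \right)} \right)} = 4557300 - \left(\frac{2}{9} - \frac{6 - -1}{9}\right) = 4557300 - \left(\frac{2}{9} - \frac{6 + 1}{9}\right) = 4557300 + \left(- \frac{2}{9} + \frac{1}{9} \cdot 7\right) = 4557300 + \left(- \frac{2}{9} + \frac{7}{9}\right) = 4557300 + \frac{5}{9} = \frac{41015705}{9}$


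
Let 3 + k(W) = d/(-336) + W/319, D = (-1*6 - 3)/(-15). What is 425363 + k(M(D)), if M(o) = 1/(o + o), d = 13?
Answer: 15197260791/35728 ≈ 4.2536e+5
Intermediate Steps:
D = ⅗ (D = (-6 - 3)*(-1/15) = -9*(-1/15) = ⅗ ≈ 0.60000)
M(o) = 1/(2*o)
k(W) = -1021/336 + W/319 (k(W) = -3 + (13/(-336) + W/319) = -3 + (13*(-1/336) + W*(1/319)) = -3 + (-13/336 + W/319) = -1021/336 + W/319)
425363 + k(M(D)) = 425363 + (-1021/336 + (1/(2*(⅗)))/319) = 425363 + (-1021/336 + ((½)*(5/3))/319) = 425363 + (-1021/336 + (1/319)*(⅚)) = 425363 + (-1021/336 + 5/1914) = 425363 - 108473/35728 = 15197260791/35728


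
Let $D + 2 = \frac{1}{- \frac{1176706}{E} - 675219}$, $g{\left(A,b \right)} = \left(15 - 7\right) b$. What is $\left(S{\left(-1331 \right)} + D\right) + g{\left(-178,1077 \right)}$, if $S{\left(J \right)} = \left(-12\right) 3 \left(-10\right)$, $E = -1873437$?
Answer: $\frac{11351922270993641}{1264979080997} \approx 8974.0$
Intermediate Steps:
$S{\left(J \right)} = 360$ ($S{\left(J \right)} = \left(-36\right) \left(-10\right) = 360$)
$g{\left(A,b \right)} = 8 b$
$D = - \frac{2529960035431}{1264979080997}$ ($D = -2 + \frac{1}{- \frac{1176706}{-1873437} - 675219} = -2 + \frac{1}{\left(-1176706\right) \left(- \frac{1}{1873437}\right) - 675219} = -2 + \frac{1}{\frac{1176706}{1873437} - 675219} = -2 + \frac{1}{- \frac{1264979080997}{1873437}} = -2 - \frac{1873437}{1264979080997} = - \frac{2529960035431}{1264979080997} \approx -2.0$)
$\left(S{\left(-1331 \right)} + D\right) + g{\left(-178,1077 \right)} = \left(360 - \frac{2529960035431}{1264979080997}\right) + 8 \cdot 1077 = \frac{452862509123489}{1264979080997} + 8616 = \frac{11351922270993641}{1264979080997}$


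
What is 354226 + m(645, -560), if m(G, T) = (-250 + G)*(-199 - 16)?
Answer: 269301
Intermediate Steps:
m(G, T) = 53750 - 215*G (m(G, T) = (-250 + G)*(-215) = 53750 - 215*G)
354226 + m(645, -560) = 354226 + (53750 - 215*645) = 354226 + (53750 - 138675) = 354226 - 84925 = 269301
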